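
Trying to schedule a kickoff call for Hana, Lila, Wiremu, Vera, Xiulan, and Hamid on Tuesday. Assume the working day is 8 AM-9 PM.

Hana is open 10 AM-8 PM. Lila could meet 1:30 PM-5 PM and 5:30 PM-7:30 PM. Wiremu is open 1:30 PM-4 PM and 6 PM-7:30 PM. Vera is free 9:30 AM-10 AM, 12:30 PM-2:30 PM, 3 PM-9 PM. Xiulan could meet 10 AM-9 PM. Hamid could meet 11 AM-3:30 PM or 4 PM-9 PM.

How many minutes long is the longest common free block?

90

Hana ∩ Lila: 13:30-17:00, 17:30-19:30.
Hana ∩ Lila ∩ Wiremu: 13:30-16:00, 18:00-19:30.
Hana ∩ Lila ∩ Wiremu ∩ Vera: 13:30-14:30, 15:00-16:00, 18:00-19:30.
Hana ∩ Lila ∩ Wiremu ∩ Vera ∩ Xiulan: 13:30-14:30, 15:00-16:00, 18:00-19:30.
Hana ∩ Lila ∩ Wiremu ∩ Vera ∩ Xiulan ∩ Hamid: 13:30-14:30, 15:00-15:30, 18:00-19:30.
The longest is 18:00-19:30 at 90 minutes.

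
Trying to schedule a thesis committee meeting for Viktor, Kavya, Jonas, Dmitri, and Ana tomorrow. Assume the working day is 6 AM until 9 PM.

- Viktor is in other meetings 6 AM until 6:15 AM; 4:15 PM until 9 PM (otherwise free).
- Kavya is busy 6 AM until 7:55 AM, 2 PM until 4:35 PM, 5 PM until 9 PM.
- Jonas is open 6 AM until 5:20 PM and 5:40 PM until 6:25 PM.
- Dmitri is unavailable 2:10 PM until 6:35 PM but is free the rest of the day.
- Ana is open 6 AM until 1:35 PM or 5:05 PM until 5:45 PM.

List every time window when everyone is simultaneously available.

Viktor free: 06:15-16:15 (invert busy blocks within the working day).
Kavya free: 07:55-14:00, 16:35-17:00 (invert busy blocks within the working day).
Jonas free: 06:00-17:20, 17:40-18:25.
Dmitri free: 06:00-14:10, 18:35-21:00 (invert busy blocks within the working day).
Ana free: 06:00-13:35, 17:05-17:45.
Viktor ∩ Kavya: 07:55-14:00.
Viktor ∩ Kavya ∩ Jonas: 07:55-14:00.
Viktor ∩ Kavya ∩ Jonas ∩ Dmitri: 07:55-14:00.
Viktor ∩ Kavya ∩ Jonas ∩ Dmitri ∩ Ana: 07:55-13:35.
Those are the intersection windows.

07:55-13:35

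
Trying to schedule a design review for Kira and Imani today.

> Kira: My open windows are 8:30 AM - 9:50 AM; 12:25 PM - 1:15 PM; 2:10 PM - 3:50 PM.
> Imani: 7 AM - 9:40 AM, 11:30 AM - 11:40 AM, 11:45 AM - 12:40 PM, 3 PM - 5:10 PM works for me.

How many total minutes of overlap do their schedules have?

Kira ∩ Imani: 08:30-09:40, 12:25-12:40, 15:00-15:50.
Summing the common windows: 70 + 15 + 50 = 135 minutes.

135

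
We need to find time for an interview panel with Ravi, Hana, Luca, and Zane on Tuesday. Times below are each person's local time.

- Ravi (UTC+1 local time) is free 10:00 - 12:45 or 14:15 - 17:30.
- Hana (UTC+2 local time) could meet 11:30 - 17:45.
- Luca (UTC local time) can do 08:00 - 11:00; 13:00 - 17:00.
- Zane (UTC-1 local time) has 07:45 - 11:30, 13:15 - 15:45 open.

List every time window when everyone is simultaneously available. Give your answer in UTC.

09:30-11:00, 14:15-15:45

Ravi in UTC: 09:00-11:45, 13:15-16:30 (subtract 1h to convert from UTC+1).
Hana in UTC: 09:30-15:45 (subtract 2h to convert from UTC+2).
Luca in UTC: 08:00-11:00, 13:00-17:00.
Zane in UTC: 08:45-12:30, 14:15-16:45 (add 1h to convert from UTC-1).
Ravi ∩ Hana: 09:30-11:45, 13:15-15:45.
Ravi ∩ Hana ∩ Luca: 09:30-11:00, 13:15-15:45.
Ravi ∩ Hana ∩ Luca ∩ Zane: 09:30-11:00, 14:15-15:45.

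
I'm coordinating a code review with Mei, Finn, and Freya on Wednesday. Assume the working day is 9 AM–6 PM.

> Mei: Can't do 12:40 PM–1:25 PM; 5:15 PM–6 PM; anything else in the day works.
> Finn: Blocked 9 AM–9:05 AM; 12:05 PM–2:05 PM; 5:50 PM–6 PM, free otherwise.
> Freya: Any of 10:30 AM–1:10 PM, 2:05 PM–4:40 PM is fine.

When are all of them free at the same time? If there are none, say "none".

10:30-12:05, 14:05-16:40

Mei free: 09:00-12:40, 13:25-17:15 (invert busy blocks within the working day).
Finn free: 09:05-12:05, 14:05-17:50 (invert busy blocks within the working day).
Freya free: 10:30-13:10, 14:05-16:40.
Mei ∩ Finn: 09:05-12:05, 14:05-17:15.
Mei ∩ Finn ∩ Freya: 10:30-12:05, 14:05-16:40.
So the common availability across everyone is 10:30-12:05, 14:05-16:40.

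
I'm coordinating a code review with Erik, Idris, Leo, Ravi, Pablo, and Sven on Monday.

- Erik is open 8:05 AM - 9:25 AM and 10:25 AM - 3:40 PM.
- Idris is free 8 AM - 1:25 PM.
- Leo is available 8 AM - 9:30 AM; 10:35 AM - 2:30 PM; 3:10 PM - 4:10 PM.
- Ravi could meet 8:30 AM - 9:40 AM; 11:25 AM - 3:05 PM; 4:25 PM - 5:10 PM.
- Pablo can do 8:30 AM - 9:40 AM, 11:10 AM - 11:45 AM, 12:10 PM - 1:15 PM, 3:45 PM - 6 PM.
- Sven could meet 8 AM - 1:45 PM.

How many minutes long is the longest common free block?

Erik ∩ Idris: 08:05-09:25, 10:25-13:25.
Erik ∩ Idris ∩ Leo: 08:05-09:25, 10:35-13:25.
Erik ∩ Idris ∩ Leo ∩ Ravi: 08:30-09:25, 11:25-13:25.
Erik ∩ Idris ∩ Leo ∩ Ravi ∩ Pablo: 08:30-09:25, 11:25-11:45, 12:10-13:15.
Erik ∩ Idris ∩ Leo ∩ Ravi ∩ Pablo ∩ Sven: 08:30-09:25, 11:25-11:45, 12:10-13:15.
Those are the intersection windows.
The longest is 12:10-13:15 at 65 minutes.

65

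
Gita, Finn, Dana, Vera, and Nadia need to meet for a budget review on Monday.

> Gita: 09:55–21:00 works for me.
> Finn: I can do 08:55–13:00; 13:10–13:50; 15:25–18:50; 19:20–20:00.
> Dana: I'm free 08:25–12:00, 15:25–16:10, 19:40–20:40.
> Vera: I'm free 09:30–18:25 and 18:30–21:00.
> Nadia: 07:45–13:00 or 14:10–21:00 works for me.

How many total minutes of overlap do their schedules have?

190

Gita ∩ Finn: 09:55-13:00, 13:10-13:50, 15:25-18:50, 19:20-20:00.
Gita ∩ Finn ∩ Dana: 09:55-12:00, 15:25-16:10, 19:40-20:00.
Gita ∩ Finn ∩ Dana ∩ Vera: 09:55-12:00, 15:25-16:10, 19:40-20:00.
Gita ∩ Finn ∩ Dana ∩ Vera ∩ Nadia: 09:55-12:00, 15:25-16:10, 19:40-20:00.
Summing the common windows: 125 + 45 + 20 = 190 minutes.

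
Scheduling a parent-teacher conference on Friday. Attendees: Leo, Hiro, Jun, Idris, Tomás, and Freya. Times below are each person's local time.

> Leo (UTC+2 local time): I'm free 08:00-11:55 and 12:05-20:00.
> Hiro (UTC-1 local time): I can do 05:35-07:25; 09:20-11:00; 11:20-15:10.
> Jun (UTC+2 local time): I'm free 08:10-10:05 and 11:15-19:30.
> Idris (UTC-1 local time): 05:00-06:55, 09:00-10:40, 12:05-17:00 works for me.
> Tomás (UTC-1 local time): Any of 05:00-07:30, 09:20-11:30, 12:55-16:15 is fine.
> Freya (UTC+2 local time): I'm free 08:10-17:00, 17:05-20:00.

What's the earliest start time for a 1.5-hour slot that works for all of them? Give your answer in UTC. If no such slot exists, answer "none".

none

Leo in UTC: 06:00-09:55, 10:05-18:00 (subtract 2h to convert from UTC+2).
Hiro in UTC: 06:35-08:25, 10:20-12:00, 12:20-16:10 (add 1h to convert from UTC-1).
Jun in UTC: 06:10-08:05, 09:15-17:30 (subtract 2h to convert from UTC+2).
Idris in UTC: 06:00-07:55, 10:00-11:40, 13:05-18:00 (add 1h to convert from UTC-1).
Tomás in UTC: 06:00-08:30, 10:20-12:30, 13:55-17:15 (add 1h to convert from UTC-1).
Freya in UTC: 06:10-15:00, 15:05-18:00 (subtract 2h to convert from UTC+2).
Leo ∩ Hiro: 06:35-08:25, 10:20-12:00, 12:20-16:10.
Leo ∩ Hiro ∩ Jun: 06:35-08:05, 10:20-12:00, 12:20-16:10.
Leo ∩ Hiro ∩ Jun ∩ Idris: 06:35-07:55, 10:20-11:40, 13:05-16:10.
Leo ∩ Hiro ∩ Jun ∩ Idris ∩ Tomás: 06:35-07:55, 10:20-11:40, 13:55-16:10.
Leo ∩ Hiro ∩ Jun ∩ Idris ∩ Tomás ∩ Freya: 06:35-07:55, 10:20-11:40, 13:55-15:00, 15:05-16:10.
No common window is at least 90 minutes long.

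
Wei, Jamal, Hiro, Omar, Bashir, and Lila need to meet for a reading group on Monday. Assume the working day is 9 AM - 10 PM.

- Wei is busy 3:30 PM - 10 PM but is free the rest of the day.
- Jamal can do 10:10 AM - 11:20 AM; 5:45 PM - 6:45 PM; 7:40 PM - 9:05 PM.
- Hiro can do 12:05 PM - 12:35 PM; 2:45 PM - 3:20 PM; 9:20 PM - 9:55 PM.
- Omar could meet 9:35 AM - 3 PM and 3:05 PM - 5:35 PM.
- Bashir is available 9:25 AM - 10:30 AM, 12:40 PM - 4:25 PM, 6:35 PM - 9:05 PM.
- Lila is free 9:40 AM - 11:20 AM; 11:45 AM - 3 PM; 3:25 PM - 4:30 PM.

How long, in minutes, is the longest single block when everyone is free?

0

Wei free: 09:00-15:30 (invert busy blocks within the working day).
Jamal free: 10:10-11:20, 17:45-18:45, 19:40-21:05.
Hiro free: 12:05-12:35, 14:45-15:20, 21:20-21:55.
Omar free: 09:35-15:00, 15:05-17:35.
Bashir free: 09:25-10:30, 12:40-16:25, 18:35-21:05.
Lila free: 09:40-11:20, 11:45-15:00, 15:25-16:30.
Wei ∩ Jamal: 10:10-11:20.
Wei ∩ Jamal ∩ Hiro: ∅.
Wei ∩ Jamal ∩ Hiro ∩ Omar: ∅.
Wei ∩ Jamal ∩ Hiro ∩ Omar ∩ Bashir: ∅.
Wei ∩ Jamal ∩ Hiro ∩ Omar ∩ Bashir ∩ Lila: ∅.
There is no time when everyone is free.
No common window exists, so the longest block is 0 minutes.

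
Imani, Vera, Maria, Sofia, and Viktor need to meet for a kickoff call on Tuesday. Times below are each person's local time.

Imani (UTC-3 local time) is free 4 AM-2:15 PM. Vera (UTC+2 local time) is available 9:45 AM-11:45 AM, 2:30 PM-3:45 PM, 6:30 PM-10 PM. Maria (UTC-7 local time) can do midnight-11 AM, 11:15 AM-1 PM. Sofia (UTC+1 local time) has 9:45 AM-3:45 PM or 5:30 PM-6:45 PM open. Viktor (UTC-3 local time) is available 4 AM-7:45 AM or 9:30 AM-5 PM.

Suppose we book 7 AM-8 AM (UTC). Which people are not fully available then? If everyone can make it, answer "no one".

Sofia, Vera

Imani in UTC: 07:00-17:15 (add 3h to convert from UTC-3).
Vera in UTC: 07:45-09:45, 12:30-13:45, 16:30-20:00 (subtract 2h to convert from UTC+2).
Maria in UTC: 07:00-18:00, 18:15-20:00 (add 7h to convert from UTC-7).
Sofia in UTC: 08:45-14:45, 16:30-17:45 (subtract 1h to convert from UTC+1).
Viktor in UTC: 07:00-10:45, 12:30-20:00 (add 3h to convert from UTC-3).
Imani: free for 07:00-08:00. Vera: not fully free for 07:00-08:00. Maria: free for 07:00-08:00. Sofia: not fully free for 07:00-08:00. Viktor: free for 07:00-08:00.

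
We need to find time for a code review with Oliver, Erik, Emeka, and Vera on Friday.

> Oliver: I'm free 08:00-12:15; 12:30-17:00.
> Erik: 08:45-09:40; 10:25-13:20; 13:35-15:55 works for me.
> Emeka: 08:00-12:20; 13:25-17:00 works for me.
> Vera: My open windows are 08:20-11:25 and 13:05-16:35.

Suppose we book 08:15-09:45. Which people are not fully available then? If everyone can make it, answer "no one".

Erik, Vera

Oliver: free for 08:15-09:45. Erik: not fully free for 08:15-09:45. Emeka: free for 08:15-09:45. Vera: not fully free for 08:15-09:45.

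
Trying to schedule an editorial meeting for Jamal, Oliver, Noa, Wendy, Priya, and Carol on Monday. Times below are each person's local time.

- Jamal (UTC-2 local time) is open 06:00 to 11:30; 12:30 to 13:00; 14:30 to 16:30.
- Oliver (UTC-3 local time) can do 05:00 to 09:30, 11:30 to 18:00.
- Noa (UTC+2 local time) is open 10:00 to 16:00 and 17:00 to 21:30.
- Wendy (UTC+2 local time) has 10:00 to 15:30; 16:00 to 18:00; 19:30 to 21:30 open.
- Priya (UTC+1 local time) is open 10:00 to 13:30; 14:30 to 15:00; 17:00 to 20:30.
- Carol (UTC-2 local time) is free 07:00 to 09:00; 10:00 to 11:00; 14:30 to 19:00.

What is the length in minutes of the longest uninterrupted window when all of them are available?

Jamal in UTC: 08:00-13:30, 14:30-15:00, 16:30-18:30 (add 2h to convert from UTC-2).
Oliver in UTC: 08:00-12:30, 14:30-21:00 (add 3h to convert from UTC-3).
Noa in UTC: 08:00-14:00, 15:00-19:30 (subtract 2h to convert from UTC+2).
Wendy in UTC: 08:00-13:30, 14:00-16:00, 17:30-19:30 (subtract 2h to convert from UTC+2).
Priya in UTC: 09:00-12:30, 13:30-14:00, 16:00-19:30 (subtract 1h to convert from UTC+1).
Carol in UTC: 09:00-11:00, 12:00-13:00, 16:30-21:00 (add 2h to convert from UTC-2).
Jamal ∩ Oliver: 08:00-12:30, 14:30-15:00, 16:30-18:30.
Jamal ∩ Oliver ∩ Noa: 08:00-12:30, 16:30-18:30.
Jamal ∩ Oliver ∩ Noa ∩ Wendy: 08:00-12:30, 17:30-18:30.
Jamal ∩ Oliver ∩ Noa ∩ Wendy ∩ Priya: 09:00-12:30, 17:30-18:30.
Jamal ∩ Oliver ∩ Noa ∩ Wendy ∩ Priya ∩ Carol: 09:00-11:00, 12:00-12:30, 17:30-18:30.
So the common availability across everyone is 09:00-11:00, 12:00-12:30, 17:30-18:30.
The longest is 09:00-11:00 at 120 minutes.

120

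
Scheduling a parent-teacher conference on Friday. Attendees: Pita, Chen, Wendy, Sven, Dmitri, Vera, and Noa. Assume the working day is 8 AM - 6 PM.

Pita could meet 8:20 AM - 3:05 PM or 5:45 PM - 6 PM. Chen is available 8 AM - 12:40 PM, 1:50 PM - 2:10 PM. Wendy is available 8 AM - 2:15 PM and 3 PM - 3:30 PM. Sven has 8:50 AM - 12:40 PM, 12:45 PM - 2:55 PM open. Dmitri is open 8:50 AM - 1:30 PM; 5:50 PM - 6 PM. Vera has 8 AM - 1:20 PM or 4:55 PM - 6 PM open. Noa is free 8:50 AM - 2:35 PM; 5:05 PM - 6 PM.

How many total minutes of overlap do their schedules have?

230

Pita ∩ Chen: 08:20-12:40, 13:50-14:10.
Pita ∩ Chen ∩ Wendy: 08:20-12:40, 13:50-14:10.
Pita ∩ Chen ∩ Wendy ∩ Sven: 08:50-12:40, 13:50-14:10.
Pita ∩ Chen ∩ Wendy ∩ Sven ∩ Dmitri: 08:50-12:40.
Pita ∩ Chen ∩ Wendy ∩ Sven ∩ Dmitri ∩ Vera: 08:50-12:40.
Pita ∩ Chen ∩ Wendy ∩ Sven ∩ Dmitri ∩ Vera ∩ Noa: 08:50-12:40.
That's a single block of 230 minutes.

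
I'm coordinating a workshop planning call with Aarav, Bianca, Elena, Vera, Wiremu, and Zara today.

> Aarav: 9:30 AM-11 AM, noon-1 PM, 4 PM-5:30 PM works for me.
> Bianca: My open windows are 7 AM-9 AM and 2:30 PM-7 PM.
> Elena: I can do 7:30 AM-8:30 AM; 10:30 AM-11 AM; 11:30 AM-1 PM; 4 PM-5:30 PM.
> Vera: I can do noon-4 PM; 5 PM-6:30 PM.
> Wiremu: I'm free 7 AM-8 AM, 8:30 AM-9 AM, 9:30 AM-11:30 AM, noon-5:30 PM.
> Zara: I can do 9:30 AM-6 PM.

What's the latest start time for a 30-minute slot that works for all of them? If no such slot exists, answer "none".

Aarav ∩ Bianca: 16:00-17:30.
Aarav ∩ Bianca ∩ Elena: 16:00-17:30.
Aarav ∩ Bianca ∩ Elena ∩ Vera: 17:00-17:30.
Aarav ∩ Bianca ∩ Elena ∩ Vera ∩ Wiremu: 17:00-17:30.
Aarav ∩ Bianca ∩ Elena ∩ Vera ∩ Wiremu ∩ Zara: 17:00-17:30.
Those are the intersection windows.
The last common window of at least 30 minutes is 17:00-17:30; a 30-minute meeting can start as late as 17:00 and still end by 17:30.

17:00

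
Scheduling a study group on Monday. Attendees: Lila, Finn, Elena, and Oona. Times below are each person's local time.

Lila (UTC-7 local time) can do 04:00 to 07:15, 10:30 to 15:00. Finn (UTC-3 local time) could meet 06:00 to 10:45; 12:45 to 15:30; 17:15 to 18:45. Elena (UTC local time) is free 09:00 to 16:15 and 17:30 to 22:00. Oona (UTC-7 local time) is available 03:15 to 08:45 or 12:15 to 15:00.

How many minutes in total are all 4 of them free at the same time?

255

Lila in UTC: 11:00-14:15, 17:30-22:00 (add 7h to convert from UTC-7).
Finn in UTC: 09:00-13:45, 15:45-18:30, 20:15-21:45 (add 3h to convert from UTC-3).
Elena in UTC: 09:00-16:15, 17:30-22:00.
Oona in UTC: 10:15-15:45, 19:15-22:00 (add 7h to convert from UTC-7).
Lila ∩ Finn: 11:00-13:45, 17:30-18:30, 20:15-21:45.
Lila ∩ Finn ∩ Elena: 11:00-13:45, 17:30-18:30, 20:15-21:45.
Lila ∩ Finn ∩ Elena ∩ Oona: 11:00-13:45, 20:15-21:45.
Those are the intersection windows.
Summing the common windows: 165 + 90 = 255 minutes.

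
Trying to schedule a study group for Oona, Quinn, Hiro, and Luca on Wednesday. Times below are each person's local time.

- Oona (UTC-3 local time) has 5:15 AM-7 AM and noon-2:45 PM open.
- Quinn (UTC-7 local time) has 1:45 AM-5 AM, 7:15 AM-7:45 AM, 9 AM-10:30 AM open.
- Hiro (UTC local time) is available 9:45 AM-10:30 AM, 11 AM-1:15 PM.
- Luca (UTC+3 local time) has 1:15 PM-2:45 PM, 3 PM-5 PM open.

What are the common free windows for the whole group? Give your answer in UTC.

Oona in UTC: 08:15-10:00, 15:00-17:45 (add 3h to convert from UTC-3).
Quinn in UTC: 08:45-12:00, 14:15-14:45, 16:00-17:30 (add 7h to convert from UTC-7).
Hiro in UTC: 09:45-10:30, 11:00-13:15.
Luca in UTC: 10:15-11:45, 12:00-14:00 (subtract 3h to convert from UTC+3).
Oona ∩ Quinn: 08:45-10:00, 16:00-17:30.
Oona ∩ Quinn ∩ Hiro: 09:45-10:00.
Oona ∩ Quinn ∩ Hiro ∩ Luca: ∅.
There is no time when everyone is free.

none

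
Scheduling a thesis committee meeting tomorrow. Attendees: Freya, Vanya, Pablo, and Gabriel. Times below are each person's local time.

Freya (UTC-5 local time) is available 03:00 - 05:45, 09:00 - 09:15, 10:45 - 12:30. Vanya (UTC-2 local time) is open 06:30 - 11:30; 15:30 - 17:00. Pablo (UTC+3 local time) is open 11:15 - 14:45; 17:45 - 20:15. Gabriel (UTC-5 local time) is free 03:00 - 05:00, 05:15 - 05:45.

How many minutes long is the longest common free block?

90

Freya in UTC: 08:00-10:45, 14:00-14:15, 15:45-17:30 (add 5h to convert from UTC-5).
Vanya in UTC: 08:30-13:30, 17:30-19:00 (add 2h to convert from UTC-2).
Pablo in UTC: 08:15-11:45, 14:45-17:15 (subtract 3h to convert from UTC+3).
Gabriel in UTC: 08:00-10:00, 10:15-10:45 (add 5h to convert from UTC-5).
Freya ∩ Vanya: 08:30-10:45.
Freya ∩ Vanya ∩ Pablo: 08:30-10:45.
Freya ∩ Vanya ∩ Pablo ∩ Gabriel: 08:30-10:00, 10:15-10:45.
The longest is 08:30-10:00 at 90 minutes.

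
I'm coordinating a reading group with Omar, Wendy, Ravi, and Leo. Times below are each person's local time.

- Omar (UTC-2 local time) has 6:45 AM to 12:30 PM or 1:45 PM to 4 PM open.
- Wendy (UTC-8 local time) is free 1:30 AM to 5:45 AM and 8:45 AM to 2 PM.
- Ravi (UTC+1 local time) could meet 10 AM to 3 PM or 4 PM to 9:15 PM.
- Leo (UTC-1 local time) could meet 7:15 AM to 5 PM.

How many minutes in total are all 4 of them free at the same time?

Omar in UTC: 08:45-14:30, 15:45-18:00 (add 2h to convert from UTC-2).
Wendy in UTC: 09:30-13:45, 16:45-22:00 (add 8h to convert from UTC-8).
Ravi in UTC: 09:00-14:00, 15:00-20:15 (subtract 1h to convert from UTC+1).
Leo in UTC: 08:15-18:00 (add 1h to convert from UTC-1).
Omar ∩ Wendy: 09:30-13:45, 16:45-18:00.
Omar ∩ Wendy ∩ Ravi: 09:30-13:45, 16:45-18:00.
Omar ∩ Wendy ∩ Ravi ∩ Leo: 09:30-13:45, 16:45-18:00.
Summing the common windows: 255 + 75 = 330 minutes.

330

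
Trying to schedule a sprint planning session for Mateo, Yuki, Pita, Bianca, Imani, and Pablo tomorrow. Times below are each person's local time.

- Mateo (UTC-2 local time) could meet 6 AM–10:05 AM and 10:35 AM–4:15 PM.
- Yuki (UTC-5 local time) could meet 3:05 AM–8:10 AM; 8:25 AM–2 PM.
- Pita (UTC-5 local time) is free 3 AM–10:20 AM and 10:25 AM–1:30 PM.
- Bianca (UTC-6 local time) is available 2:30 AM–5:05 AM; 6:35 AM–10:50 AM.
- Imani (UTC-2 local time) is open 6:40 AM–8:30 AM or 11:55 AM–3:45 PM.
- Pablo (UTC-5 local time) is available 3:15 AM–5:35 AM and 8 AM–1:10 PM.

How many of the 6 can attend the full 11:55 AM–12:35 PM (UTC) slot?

Mateo in UTC: 08:00-12:05, 12:35-18:15 (add 2h to convert from UTC-2).
Yuki in UTC: 08:05-13:10, 13:25-19:00 (add 5h to convert from UTC-5).
Pita in UTC: 08:00-15:20, 15:25-18:30 (add 5h to convert from UTC-5).
Bianca in UTC: 08:30-11:05, 12:35-16:50 (add 6h to convert from UTC-6).
Imani in UTC: 08:40-10:30, 13:55-17:45 (add 2h to convert from UTC-2).
Pablo in UTC: 08:15-10:35, 13:00-18:10 (add 5h to convert from UTC-5).
Yuki and Pita can make the full 11:55-12:35 slot — that's 2.

2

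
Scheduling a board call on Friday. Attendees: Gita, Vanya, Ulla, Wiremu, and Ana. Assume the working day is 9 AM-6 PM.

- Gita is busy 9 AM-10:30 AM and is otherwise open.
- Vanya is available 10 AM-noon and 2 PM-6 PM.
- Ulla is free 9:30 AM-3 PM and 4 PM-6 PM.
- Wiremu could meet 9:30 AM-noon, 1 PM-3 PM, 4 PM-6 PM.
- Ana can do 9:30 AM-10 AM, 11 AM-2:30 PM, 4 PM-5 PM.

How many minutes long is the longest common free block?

60

Gita free: 10:30-18:00 (invert busy blocks within the working day).
Vanya free: 10:00-12:00, 14:00-18:00.
Ulla free: 09:30-15:00, 16:00-18:00.
Wiremu free: 09:30-12:00, 13:00-15:00, 16:00-18:00.
Ana free: 09:30-10:00, 11:00-14:30, 16:00-17:00.
Gita ∩ Vanya: 10:30-12:00, 14:00-18:00.
Gita ∩ Vanya ∩ Ulla: 10:30-12:00, 14:00-15:00, 16:00-18:00.
Gita ∩ Vanya ∩ Ulla ∩ Wiremu: 10:30-12:00, 14:00-15:00, 16:00-18:00.
Gita ∩ Vanya ∩ Ulla ∩ Wiremu ∩ Ana: 11:00-12:00, 14:00-14:30, 16:00-17:00.
The longest is 11:00-12:00 at 60 minutes.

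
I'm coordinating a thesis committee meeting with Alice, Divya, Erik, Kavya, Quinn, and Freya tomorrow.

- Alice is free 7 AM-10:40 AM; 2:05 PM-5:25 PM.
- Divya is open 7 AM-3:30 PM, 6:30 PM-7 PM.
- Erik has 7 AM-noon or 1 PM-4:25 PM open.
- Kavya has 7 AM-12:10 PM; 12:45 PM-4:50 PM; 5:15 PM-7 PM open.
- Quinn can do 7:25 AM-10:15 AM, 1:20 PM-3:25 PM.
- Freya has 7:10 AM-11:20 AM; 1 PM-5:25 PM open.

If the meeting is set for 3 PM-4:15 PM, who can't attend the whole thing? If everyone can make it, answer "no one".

Alice: free for 15:00-16:15. Divya: not fully free for 15:00-16:15. Erik: free for 15:00-16:15. Kavya: free for 15:00-16:15. Quinn: not fully free for 15:00-16:15. Freya: free for 15:00-16:15.

Divya, Quinn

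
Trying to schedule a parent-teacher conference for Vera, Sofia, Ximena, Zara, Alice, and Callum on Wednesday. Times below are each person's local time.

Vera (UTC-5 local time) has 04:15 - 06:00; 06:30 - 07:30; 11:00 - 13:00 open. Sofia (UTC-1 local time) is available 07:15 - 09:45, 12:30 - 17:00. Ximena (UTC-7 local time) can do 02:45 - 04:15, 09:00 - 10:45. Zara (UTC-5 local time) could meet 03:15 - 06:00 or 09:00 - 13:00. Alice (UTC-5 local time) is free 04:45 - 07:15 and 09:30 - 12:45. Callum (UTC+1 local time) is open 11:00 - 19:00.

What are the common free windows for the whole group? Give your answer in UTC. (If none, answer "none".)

Vera in UTC: 09:15-11:00, 11:30-12:30, 16:00-18:00 (add 5h to convert from UTC-5).
Sofia in UTC: 08:15-10:45, 13:30-18:00 (add 1h to convert from UTC-1).
Ximena in UTC: 09:45-11:15, 16:00-17:45 (add 7h to convert from UTC-7).
Zara in UTC: 08:15-11:00, 14:00-18:00 (add 5h to convert from UTC-5).
Alice in UTC: 09:45-12:15, 14:30-17:45 (add 5h to convert from UTC-5).
Callum in UTC: 10:00-18:00 (subtract 1h to convert from UTC+1).
Vera ∩ Sofia: 09:15-10:45, 16:00-18:00.
Vera ∩ Sofia ∩ Ximena: 09:45-10:45, 16:00-17:45.
Vera ∩ Sofia ∩ Ximena ∩ Zara: 09:45-10:45, 16:00-17:45.
Vera ∩ Sofia ∩ Ximena ∩ Zara ∩ Alice: 09:45-10:45, 16:00-17:45.
Vera ∩ Sofia ∩ Ximena ∩ Zara ∩ Alice ∩ Callum: 10:00-10:45, 16:00-17:45.
Those are the intersection windows.

10:00-10:45, 16:00-17:45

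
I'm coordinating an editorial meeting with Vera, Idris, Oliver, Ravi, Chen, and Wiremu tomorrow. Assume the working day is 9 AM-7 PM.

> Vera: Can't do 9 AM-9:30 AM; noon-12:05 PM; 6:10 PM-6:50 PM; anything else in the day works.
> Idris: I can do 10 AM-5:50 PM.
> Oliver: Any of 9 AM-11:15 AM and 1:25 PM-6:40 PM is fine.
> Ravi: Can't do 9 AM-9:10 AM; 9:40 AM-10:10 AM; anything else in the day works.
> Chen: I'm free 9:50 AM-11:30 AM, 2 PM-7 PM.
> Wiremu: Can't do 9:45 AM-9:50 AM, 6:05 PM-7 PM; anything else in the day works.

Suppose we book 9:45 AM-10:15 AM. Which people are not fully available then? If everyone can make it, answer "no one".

Chen, Idris, Ravi, Wiremu

Vera free: 09:30-12:00, 12:05-18:10, 18:50-19:00 (invert busy blocks within the working day).
Idris free: 10:00-17:50.
Oliver free: 09:00-11:15, 13:25-18:40.
Ravi free: 09:10-09:40, 10:10-19:00 (invert busy blocks within the working day).
Chen free: 09:50-11:30, 14:00-19:00.
Wiremu free: 09:00-09:45, 09:50-18:05 (invert busy blocks within the working day).
Vera: free for 09:45-10:15. Idris: not fully free for 09:45-10:15. Oliver: free for 09:45-10:15. Ravi: not fully free for 09:45-10:15. Chen: not fully free for 09:45-10:15. Wiremu: not fully free for 09:45-10:15.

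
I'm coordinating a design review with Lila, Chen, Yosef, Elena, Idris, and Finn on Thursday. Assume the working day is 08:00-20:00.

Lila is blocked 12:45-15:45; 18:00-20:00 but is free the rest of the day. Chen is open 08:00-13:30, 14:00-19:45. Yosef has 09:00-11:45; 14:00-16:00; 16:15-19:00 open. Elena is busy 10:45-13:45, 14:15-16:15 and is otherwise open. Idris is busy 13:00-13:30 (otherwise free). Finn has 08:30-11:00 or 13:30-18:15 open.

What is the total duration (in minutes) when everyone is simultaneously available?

Lila free: 08:00-12:45, 15:45-18:00 (invert busy blocks within the working day).
Chen free: 08:00-13:30, 14:00-19:45.
Yosef free: 09:00-11:45, 14:00-16:00, 16:15-19:00.
Elena free: 08:00-10:45, 13:45-14:15, 16:15-20:00 (invert busy blocks within the working day).
Idris free: 08:00-13:00, 13:30-20:00 (invert busy blocks within the working day).
Finn free: 08:30-11:00, 13:30-18:15.
Lila ∩ Chen: 08:00-12:45, 15:45-18:00.
Lila ∩ Chen ∩ Yosef: 09:00-11:45, 15:45-16:00, 16:15-18:00.
Lila ∩ Chen ∩ Yosef ∩ Elena: 09:00-10:45, 16:15-18:00.
Lila ∩ Chen ∩ Yosef ∩ Elena ∩ Idris: 09:00-10:45, 16:15-18:00.
Lila ∩ Chen ∩ Yosef ∩ Elena ∩ Idris ∩ Finn: 09:00-10:45, 16:15-18:00.
Summing the common windows: 105 + 105 = 210 minutes.

210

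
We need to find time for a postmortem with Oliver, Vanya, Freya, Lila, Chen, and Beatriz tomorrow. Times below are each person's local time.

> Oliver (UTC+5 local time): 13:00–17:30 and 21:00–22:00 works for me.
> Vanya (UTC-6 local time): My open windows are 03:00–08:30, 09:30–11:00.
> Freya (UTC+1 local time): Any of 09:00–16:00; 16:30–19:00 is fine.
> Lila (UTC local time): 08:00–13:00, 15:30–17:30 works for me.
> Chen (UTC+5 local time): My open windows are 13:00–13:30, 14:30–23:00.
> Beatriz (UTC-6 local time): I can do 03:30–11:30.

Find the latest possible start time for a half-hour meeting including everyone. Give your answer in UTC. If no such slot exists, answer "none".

Oliver in UTC: 08:00-12:30, 16:00-17:00 (subtract 5h to convert from UTC+5).
Vanya in UTC: 09:00-14:30, 15:30-17:00 (add 6h to convert from UTC-6).
Freya in UTC: 08:00-15:00, 15:30-18:00 (subtract 1h to convert from UTC+1).
Lila in UTC: 08:00-13:00, 15:30-17:30.
Chen in UTC: 08:00-08:30, 09:30-18:00 (subtract 5h to convert from UTC+5).
Beatriz in UTC: 09:30-17:30 (add 6h to convert from UTC-6).
Oliver ∩ Vanya: 09:00-12:30, 16:00-17:00.
Oliver ∩ Vanya ∩ Freya: 09:00-12:30, 16:00-17:00.
Oliver ∩ Vanya ∩ Freya ∩ Lila: 09:00-12:30, 16:00-17:00.
Oliver ∩ Vanya ∩ Freya ∩ Lila ∩ Chen: 09:30-12:30, 16:00-17:00.
Oliver ∩ Vanya ∩ Freya ∩ Lila ∩ Chen ∩ Beatriz: 09:30-12:30, 16:00-17:00.
So the common availability across everyone is 09:30-12:30, 16:00-17:00.
The last common window of at least 30 minutes is 16:00-17:00; a 30-minute meeting can start as late as 16:30 and still end by 17:00.

16:30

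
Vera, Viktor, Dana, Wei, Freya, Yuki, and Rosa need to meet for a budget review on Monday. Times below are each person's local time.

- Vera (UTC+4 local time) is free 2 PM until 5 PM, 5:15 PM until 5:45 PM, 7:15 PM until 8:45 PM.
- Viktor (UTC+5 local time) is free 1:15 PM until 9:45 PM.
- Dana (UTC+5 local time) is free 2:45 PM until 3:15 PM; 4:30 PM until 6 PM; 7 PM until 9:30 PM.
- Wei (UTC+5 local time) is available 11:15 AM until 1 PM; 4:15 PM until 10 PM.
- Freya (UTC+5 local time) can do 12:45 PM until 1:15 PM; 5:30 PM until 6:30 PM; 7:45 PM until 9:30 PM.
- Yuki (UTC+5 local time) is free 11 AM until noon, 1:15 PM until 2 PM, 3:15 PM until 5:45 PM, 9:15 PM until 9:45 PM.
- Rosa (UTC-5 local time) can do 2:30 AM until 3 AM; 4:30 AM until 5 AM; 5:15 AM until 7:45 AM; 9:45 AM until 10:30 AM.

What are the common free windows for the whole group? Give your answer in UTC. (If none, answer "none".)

12:30-12:45

Vera in UTC: 10:00-13:00, 13:15-13:45, 15:15-16:45 (subtract 4h to convert from UTC+4).
Viktor in UTC: 08:15-16:45 (subtract 5h to convert from UTC+5).
Dana in UTC: 09:45-10:15, 11:30-13:00, 14:00-16:30 (subtract 5h to convert from UTC+5).
Wei in UTC: 06:15-08:00, 11:15-17:00 (subtract 5h to convert from UTC+5).
Freya in UTC: 07:45-08:15, 12:30-13:30, 14:45-16:30 (subtract 5h to convert from UTC+5).
Yuki in UTC: 06:00-07:00, 08:15-09:00, 10:15-12:45, 16:15-16:45 (subtract 5h to convert from UTC+5).
Rosa in UTC: 07:30-08:00, 09:30-10:00, 10:15-12:45, 14:45-15:30 (add 5h to convert from UTC-5).
Vera ∩ Viktor: 10:00-13:00, 13:15-13:45, 15:15-16:45.
Vera ∩ Viktor ∩ Dana: 10:00-10:15, 11:30-13:00, 15:15-16:30.
Vera ∩ Viktor ∩ Dana ∩ Wei: 11:30-13:00, 15:15-16:30.
Vera ∩ Viktor ∩ Dana ∩ Wei ∩ Freya: 12:30-13:00, 15:15-16:30.
Vera ∩ Viktor ∩ Dana ∩ Wei ∩ Freya ∩ Yuki: 12:30-12:45, 16:15-16:30.
Vera ∩ Viktor ∩ Dana ∩ Wei ∩ Freya ∩ Yuki ∩ Rosa: 12:30-12:45.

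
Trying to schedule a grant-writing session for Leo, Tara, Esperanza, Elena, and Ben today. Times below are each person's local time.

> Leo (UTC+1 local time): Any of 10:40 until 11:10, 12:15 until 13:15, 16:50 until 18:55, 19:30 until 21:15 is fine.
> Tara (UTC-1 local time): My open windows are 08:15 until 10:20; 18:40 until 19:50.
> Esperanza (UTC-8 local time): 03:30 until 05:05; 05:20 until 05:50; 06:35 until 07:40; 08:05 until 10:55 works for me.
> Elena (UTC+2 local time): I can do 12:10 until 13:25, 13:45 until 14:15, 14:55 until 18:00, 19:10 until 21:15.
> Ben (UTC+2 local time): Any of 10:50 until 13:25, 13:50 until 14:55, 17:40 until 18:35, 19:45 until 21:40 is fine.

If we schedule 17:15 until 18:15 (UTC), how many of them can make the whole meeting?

2

Leo in UTC: 09:40-10:10, 11:15-12:15, 15:50-17:55, 18:30-20:15 (subtract 1h to convert from UTC+1).
Tara in UTC: 09:15-11:20, 19:40-20:50 (add 1h to convert from UTC-1).
Esperanza in UTC: 11:30-13:05, 13:20-13:50, 14:35-15:40, 16:05-18:55 (add 8h to convert from UTC-8).
Elena in UTC: 10:10-11:25, 11:45-12:15, 12:55-16:00, 17:10-19:15 (subtract 2h to convert from UTC+2).
Ben in UTC: 08:50-11:25, 11:50-12:55, 15:40-16:35, 17:45-19:40 (subtract 2h to convert from UTC+2).
Esperanza and Elena can make the full 17:15-18:15 slot — that's 2.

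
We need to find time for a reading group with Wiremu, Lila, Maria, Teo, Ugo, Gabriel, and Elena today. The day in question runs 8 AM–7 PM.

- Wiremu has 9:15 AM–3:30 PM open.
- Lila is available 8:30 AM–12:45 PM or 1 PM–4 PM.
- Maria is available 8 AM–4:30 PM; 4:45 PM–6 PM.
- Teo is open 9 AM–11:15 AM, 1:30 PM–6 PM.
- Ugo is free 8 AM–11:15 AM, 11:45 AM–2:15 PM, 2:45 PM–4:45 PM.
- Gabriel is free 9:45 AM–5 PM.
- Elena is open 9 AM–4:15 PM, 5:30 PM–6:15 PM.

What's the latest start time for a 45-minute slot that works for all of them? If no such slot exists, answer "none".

Wiremu ∩ Lila: 09:15-12:45, 13:00-15:30.
Wiremu ∩ Lila ∩ Maria: 09:15-12:45, 13:00-15:30.
Wiremu ∩ Lila ∩ Maria ∩ Teo: 09:15-11:15, 13:30-15:30.
Wiremu ∩ Lila ∩ Maria ∩ Teo ∩ Ugo: 09:15-11:15, 13:30-14:15, 14:45-15:30.
Wiremu ∩ Lila ∩ Maria ∩ Teo ∩ Ugo ∩ Gabriel: 09:45-11:15, 13:30-14:15, 14:45-15:30.
Wiremu ∩ Lila ∩ Maria ∩ Teo ∩ Ugo ∩ Gabriel ∩ Elena: 09:45-11:15, 13:30-14:15, 14:45-15:30.
So the common availability across everyone is 09:45-11:15, 13:30-14:15, 14:45-15:30.
The last common window of at least 45 minutes is 14:45-15:30; a 45-minute meeting can start as late as 14:45 and still end by 15:30.

14:45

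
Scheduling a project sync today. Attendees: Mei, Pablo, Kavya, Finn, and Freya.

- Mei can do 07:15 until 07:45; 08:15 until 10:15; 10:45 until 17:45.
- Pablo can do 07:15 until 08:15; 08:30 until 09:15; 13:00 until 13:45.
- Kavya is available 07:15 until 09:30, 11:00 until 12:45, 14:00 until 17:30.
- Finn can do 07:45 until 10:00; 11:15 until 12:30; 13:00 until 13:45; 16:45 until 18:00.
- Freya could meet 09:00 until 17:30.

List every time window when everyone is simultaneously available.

09:00-09:15

Mei ∩ Pablo: 07:15-07:45, 08:30-09:15, 13:00-13:45.
Mei ∩ Pablo ∩ Kavya: 07:15-07:45, 08:30-09:15.
Mei ∩ Pablo ∩ Kavya ∩ Finn: 08:30-09:15.
Mei ∩ Pablo ∩ Kavya ∩ Finn ∩ Freya: 09:00-09:15.
So the common availability across everyone is 09:00-09:15.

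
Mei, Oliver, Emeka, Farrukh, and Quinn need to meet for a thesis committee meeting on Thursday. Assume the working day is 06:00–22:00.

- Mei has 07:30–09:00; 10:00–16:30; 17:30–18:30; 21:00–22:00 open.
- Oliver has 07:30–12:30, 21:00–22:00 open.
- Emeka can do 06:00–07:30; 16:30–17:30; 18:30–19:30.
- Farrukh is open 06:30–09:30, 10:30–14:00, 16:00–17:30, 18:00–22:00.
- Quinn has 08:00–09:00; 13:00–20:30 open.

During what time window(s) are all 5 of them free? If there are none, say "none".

none

Mei ∩ Oliver: 07:30-09:00, 10:00-12:30, 21:00-22:00.
Mei ∩ Oliver ∩ Emeka: ∅.
Mei ∩ Oliver ∩ Emeka ∩ Farrukh: ∅.
Mei ∩ Oliver ∩ Emeka ∩ Farrukh ∩ Quinn: ∅.
There is no time when everyone is free.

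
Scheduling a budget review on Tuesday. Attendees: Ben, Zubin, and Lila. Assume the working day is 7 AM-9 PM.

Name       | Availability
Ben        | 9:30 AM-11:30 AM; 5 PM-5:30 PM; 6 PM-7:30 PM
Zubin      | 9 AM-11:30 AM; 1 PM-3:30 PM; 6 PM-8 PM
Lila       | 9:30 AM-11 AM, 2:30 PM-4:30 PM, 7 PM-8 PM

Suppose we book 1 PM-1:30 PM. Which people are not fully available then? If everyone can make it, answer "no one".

Ben: not fully free for 13:00-13:30. Zubin: free for 13:00-13:30. Lila: not fully free for 13:00-13:30.

Ben, Lila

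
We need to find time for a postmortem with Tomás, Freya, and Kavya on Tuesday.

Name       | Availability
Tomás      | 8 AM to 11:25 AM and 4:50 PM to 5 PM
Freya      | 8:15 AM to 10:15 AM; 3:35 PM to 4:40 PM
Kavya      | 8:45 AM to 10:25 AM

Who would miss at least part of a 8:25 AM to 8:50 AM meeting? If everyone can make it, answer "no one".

Kavya

Tomás: free for 08:25-08:50. Freya: free for 08:25-08:50. Kavya: not fully free for 08:25-08:50.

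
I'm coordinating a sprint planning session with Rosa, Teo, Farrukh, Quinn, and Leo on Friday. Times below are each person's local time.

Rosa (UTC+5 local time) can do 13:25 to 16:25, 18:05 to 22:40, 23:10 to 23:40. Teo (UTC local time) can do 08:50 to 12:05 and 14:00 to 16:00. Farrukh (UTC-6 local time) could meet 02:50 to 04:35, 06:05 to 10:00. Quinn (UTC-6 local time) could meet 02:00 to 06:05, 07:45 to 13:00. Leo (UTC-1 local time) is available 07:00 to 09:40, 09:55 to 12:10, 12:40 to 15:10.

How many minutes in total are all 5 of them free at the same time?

225

Rosa in UTC: 08:25-11:25, 13:05-17:40, 18:10-18:40 (subtract 5h to convert from UTC+5).
Teo in UTC: 08:50-12:05, 14:00-16:00.
Farrukh in UTC: 08:50-10:35, 12:05-16:00 (add 6h to convert from UTC-6).
Quinn in UTC: 08:00-12:05, 13:45-19:00 (add 6h to convert from UTC-6).
Leo in UTC: 08:00-10:40, 10:55-13:10, 13:40-16:10 (add 1h to convert from UTC-1).
Rosa ∩ Teo: 08:50-11:25, 14:00-16:00.
Rosa ∩ Teo ∩ Farrukh: 08:50-10:35, 14:00-16:00.
Rosa ∩ Teo ∩ Farrukh ∩ Quinn: 08:50-10:35, 14:00-16:00.
Rosa ∩ Teo ∩ Farrukh ∩ Quinn ∩ Leo: 08:50-10:35, 14:00-16:00.
Summing the common windows: 105 + 120 = 225 minutes.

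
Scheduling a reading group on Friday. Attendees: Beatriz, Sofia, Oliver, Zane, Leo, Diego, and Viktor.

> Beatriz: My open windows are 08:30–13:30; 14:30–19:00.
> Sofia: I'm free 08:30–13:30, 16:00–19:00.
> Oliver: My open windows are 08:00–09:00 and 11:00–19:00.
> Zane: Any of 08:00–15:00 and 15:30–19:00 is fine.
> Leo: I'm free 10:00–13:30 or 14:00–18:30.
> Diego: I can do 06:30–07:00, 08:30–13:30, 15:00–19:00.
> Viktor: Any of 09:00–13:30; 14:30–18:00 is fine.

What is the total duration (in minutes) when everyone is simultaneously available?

Beatriz ∩ Sofia: 08:30-13:30, 16:00-19:00.
Beatriz ∩ Sofia ∩ Oliver: 08:30-09:00, 11:00-13:30, 16:00-19:00.
Beatriz ∩ Sofia ∩ Oliver ∩ Zane: 08:30-09:00, 11:00-13:30, 16:00-19:00.
Beatriz ∩ Sofia ∩ Oliver ∩ Zane ∩ Leo: 11:00-13:30, 16:00-18:30.
Beatriz ∩ Sofia ∩ Oliver ∩ Zane ∩ Leo ∩ Diego: 11:00-13:30, 16:00-18:30.
Beatriz ∩ Sofia ∩ Oliver ∩ Zane ∩ Leo ∩ Diego ∩ Viktor: 11:00-13:30, 16:00-18:00.
Summing the common windows: 150 + 120 = 270 minutes.

270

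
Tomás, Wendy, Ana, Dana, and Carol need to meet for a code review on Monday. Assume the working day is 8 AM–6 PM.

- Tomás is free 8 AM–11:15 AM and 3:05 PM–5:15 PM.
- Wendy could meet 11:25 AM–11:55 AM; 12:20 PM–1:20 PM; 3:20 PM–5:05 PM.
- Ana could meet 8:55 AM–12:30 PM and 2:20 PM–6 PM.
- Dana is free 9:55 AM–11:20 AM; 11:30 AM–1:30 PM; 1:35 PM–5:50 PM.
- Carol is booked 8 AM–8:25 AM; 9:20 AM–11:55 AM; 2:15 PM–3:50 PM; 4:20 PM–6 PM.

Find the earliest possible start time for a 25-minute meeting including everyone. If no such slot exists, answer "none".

15:50

Tomás free: 08:00-11:15, 15:05-17:15.
Wendy free: 11:25-11:55, 12:20-13:20, 15:20-17:05.
Ana free: 08:55-12:30, 14:20-18:00.
Dana free: 09:55-11:20, 11:30-13:30, 13:35-17:50.
Carol free: 08:25-09:20, 11:55-14:15, 15:50-16:20 (invert busy blocks within the working day).
Tomás ∩ Wendy: 15:20-17:05.
Tomás ∩ Wendy ∩ Ana: 15:20-17:05.
Tomás ∩ Wendy ∩ Ana ∩ Dana: 15:20-17:05.
Tomás ∩ Wendy ∩ Ana ∩ Dana ∩ Carol: 15:50-16:20.
The first common window of at least 25 minutes is 15:50-16:20, so the earliest start is 15:50.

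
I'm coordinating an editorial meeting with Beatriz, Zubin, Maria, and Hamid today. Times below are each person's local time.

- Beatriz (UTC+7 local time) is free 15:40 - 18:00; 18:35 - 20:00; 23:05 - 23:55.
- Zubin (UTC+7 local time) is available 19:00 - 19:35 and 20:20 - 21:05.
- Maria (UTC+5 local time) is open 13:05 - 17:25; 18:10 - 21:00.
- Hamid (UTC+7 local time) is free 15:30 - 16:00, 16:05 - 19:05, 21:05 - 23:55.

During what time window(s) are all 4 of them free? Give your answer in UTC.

12:00-12:05

Beatriz in UTC: 08:40-11:00, 11:35-13:00, 16:05-16:55 (subtract 7h to convert from UTC+7).
Zubin in UTC: 12:00-12:35, 13:20-14:05 (subtract 7h to convert from UTC+7).
Maria in UTC: 08:05-12:25, 13:10-16:00 (subtract 5h to convert from UTC+5).
Hamid in UTC: 08:30-09:00, 09:05-12:05, 14:05-16:55 (subtract 7h to convert from UTC+7).
Beatriz ∩ Zubin: 12:00-12:35.
Beatriz ∩ Zubin ∩ Maria: 12:00-12:25.
Beatriz ∩ Zubin ∩ Maria ∩ Hamid: 12:00-12:05.
Those are the intersection windows.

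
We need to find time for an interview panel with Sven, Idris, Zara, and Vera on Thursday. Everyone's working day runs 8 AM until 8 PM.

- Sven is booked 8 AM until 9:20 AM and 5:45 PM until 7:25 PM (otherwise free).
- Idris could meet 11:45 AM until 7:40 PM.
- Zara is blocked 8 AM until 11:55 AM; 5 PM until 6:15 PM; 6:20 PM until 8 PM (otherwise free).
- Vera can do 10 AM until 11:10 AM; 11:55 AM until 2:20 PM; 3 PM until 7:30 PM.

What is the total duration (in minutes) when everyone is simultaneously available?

265

Sven free: 09:20-17:45, 19:25-20:00 (invert busy blocks within the working day).
Idris free: 11:45-19:40.
Zara free: 11:55-17:00, 18:15-18:20 (invert busy blocks within the working day).
Vera free: 10:00-11:10, 11:55-14:20, 15:00-19:30.
Sven ∩ Idris: 11:45-17:45, 19:25-19:40.
Sven ∩ Idris ∩ Zara: 11:55-17:00.
Sven ∩ Idris ∩ Zara ∩ Vera: 11:55-14:20, 15:00-17:00.
So the common availability across everyone is 11:55-14:20, 15:00-17:00.
Summing the common windows: 145 + 120 = 265 minutes.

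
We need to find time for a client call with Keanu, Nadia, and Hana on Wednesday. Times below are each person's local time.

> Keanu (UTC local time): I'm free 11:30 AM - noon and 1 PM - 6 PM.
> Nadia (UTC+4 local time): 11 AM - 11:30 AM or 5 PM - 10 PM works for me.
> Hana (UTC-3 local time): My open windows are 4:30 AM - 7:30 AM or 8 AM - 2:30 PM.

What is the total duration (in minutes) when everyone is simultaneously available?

270

Keanu in UTC: 11:30-12:00, 13:00-18:00.
Nadia in UTC: 07:00-07:30, 13:00-18:00 (subtract 4h to convert from UTC+4).
Hana in UTC: 07:30-10:30, 11:00-17:30 (add 3h to convert from UTC-3).
Keanu ∩ Nadia: 13:00-18:00.
Keanu ∩ Nadia ∩ Hana: 13:00-17:30.
That's a single block of 270 minutes.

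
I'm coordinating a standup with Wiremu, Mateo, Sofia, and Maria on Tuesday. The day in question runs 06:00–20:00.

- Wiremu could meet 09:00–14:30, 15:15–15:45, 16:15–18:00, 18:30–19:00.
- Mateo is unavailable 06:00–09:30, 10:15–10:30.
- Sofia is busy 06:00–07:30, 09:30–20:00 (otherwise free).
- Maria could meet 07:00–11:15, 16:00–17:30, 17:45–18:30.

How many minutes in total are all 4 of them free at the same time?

Wiremu free: 09:00-14:30, 15:15-15:45, 16:15-18:00, 18:30-19:00.
Mateo free: 09:30-10:15, 10:30-20:00 (invert busy blocks within the working day).
Sofia free: 07:30-09:30 (invert busy blocks within the working day).
Maria free: 07:00-11:15, 16:00-17:30, 17:45-18:30.
Wiremu ∩ Mateo: 09:30-10:15, 10:30-14:30, 15:15-15:45, 16:15-18:00, 18:30-19:00.
Wiremu ∩ Mateo ∩ Sofia: ∅.
Wiremu ∩ Mateo ∩ Sofia ∩ Maria: ∅.
There is no time when everyone is free.
There is no common window, so the total is 0 minutes.

0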